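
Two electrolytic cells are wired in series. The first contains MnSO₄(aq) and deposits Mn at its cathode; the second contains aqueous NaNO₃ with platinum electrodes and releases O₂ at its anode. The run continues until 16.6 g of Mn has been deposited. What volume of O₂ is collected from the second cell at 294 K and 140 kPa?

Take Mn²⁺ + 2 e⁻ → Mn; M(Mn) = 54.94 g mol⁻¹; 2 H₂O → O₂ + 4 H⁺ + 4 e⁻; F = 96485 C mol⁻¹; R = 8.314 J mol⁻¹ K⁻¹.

n(Mn) = 16.6 / 54.94 = 0.3021 mol, so n(e⁻) = 2 × 0.3021 = 0.6043 mol.
The cells are in series, so the same 0.6043 mol of electrons passes through the second cell.
2 H₂O → O₂ + 4 H⁺ + 4 e⁻ — 4 mol e⁻ per mol O₂, so n(O₂) = 0.6043/4 = 0.1511 mol.
V = nRT/P = (0.1511 × 8.314 × 294) / (140 × 10³) = 0.00264 m³ = 2.64 L.

2.64 L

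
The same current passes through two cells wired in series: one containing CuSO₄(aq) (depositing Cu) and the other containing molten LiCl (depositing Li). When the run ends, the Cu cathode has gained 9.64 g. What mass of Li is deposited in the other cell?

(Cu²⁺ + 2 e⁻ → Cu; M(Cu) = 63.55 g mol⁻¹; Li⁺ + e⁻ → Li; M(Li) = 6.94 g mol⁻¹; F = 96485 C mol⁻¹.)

n(Cu) = 9.64 / 63.55 = 0.1517 mol.
Since Cu²⁺ + 2 e⁻ → Cu, n(e⁻) passed = 2 × 0.1517 = 0.3034 mol.
Cells in series carry the same charge, so the same 0.3034 mol of electrons passes through cell 2.
Li⁺ + e⁻ → Li, so n(Li) = 0.3034 / 1 = 0.3034 mol.
m(Li) = 0.3034 × 6.94 = 2.11 g.

2.11 g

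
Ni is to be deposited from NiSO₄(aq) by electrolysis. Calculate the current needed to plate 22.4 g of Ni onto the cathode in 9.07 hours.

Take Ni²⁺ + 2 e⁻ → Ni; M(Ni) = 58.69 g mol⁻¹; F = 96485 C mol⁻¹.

n(Ni) = 22.4 / 58.69 = 0.3817 mol.
n(e⁻) = 2 × 0.3817 = 0.7633 mol.
Q = n(e⁻)·F = 0.7633 × 96485 = 73650 C.
I = Q/t = 73650 / 32652 s = 2.26 A.

2.26 A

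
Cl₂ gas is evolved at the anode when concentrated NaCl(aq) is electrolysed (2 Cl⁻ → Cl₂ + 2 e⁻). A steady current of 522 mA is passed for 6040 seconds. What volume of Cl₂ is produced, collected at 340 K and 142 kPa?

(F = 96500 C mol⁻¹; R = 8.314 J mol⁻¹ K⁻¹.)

0.325 L

Q = I·t = 0.5220 A × 6040.0 s = 3153 C.
n(e⁻) = Q/F = 3153 / 96500 = 0.03267 mol.
2 electrons are transferred per Cl₂ molecule, so n(Cl₂) = 0.03267 / 2 = 0.01634 mol.
V = nRT/P = (0.01634 × 8.314 × 340) / (142 × 10³ Pa) = 3.25 × 10⁻⁴ m³ = 0.325 L.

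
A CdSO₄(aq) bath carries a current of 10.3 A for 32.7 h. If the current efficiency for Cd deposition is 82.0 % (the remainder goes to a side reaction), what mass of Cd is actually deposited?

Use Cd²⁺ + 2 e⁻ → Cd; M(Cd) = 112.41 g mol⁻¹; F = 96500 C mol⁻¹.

Q = I·t = 10.30 × 117720 = 1213000 C.
n(e⁻) = 1213000/96500 = 12.56 mol; theoretically n(Cd) = 12.56/2 = 6.282 mol, m_theo = 706.2 g.
At 82.0 % efficiency, m_actual = 0.820 × 706.2 = 579 g.

579 g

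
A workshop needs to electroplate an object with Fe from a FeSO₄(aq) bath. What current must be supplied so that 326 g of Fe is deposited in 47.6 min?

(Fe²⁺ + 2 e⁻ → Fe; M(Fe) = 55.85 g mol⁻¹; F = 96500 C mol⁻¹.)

394 A

n(Fe) = 326 / 55.85 = 5.837 mol.
n(e⁻) = 2 × 5.837 = 11.67 mol.
Q = n(e⁻)·F = 11.67 × 96500 = 1127000 C.
I = Q/t = 1127000 / 2856.0 s = 394 A.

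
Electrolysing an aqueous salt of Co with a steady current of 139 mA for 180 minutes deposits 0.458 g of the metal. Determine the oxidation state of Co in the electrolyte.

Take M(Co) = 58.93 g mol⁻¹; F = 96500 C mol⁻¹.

+2

Q = I·t = 0.1390 A × 10800 s = 1501 C, so n(e⁻) = 1501/96500 = 0.01556 mol.
n(Co) deposited = 0.458 / 58.93 = 0.007772 mol.
Electrons per atom = n(e⁻)/n(Co) = 0.01556 / 0.007772 = 2.00 ≈ 2, so the ion is Co²⁺.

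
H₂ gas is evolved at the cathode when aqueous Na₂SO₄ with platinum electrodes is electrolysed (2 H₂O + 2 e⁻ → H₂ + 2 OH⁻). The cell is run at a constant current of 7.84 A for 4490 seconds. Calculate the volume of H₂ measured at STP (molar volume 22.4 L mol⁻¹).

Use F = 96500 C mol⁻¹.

4.09 L

Q = I·t = 7.840 A × 4490.0 s = 35200 C.
n(e⁻) = Q/F = 35200 / 96500 = 0.3648 mol.
2 electrons are transferred per H₂ molecule, so n(H₂) = 0.3648 / 2 = 0.1824 mol.
V = n × V_m = 0.1824 × 22.4 = 4.09 L.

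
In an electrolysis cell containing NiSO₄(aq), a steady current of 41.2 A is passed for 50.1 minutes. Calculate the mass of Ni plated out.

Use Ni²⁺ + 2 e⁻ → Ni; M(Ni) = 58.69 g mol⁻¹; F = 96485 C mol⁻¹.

Q = I·t = 41.20 A × 3006.0 s = 123800 C.
n(e⁻) = Q/F = 123800 / 96485 = 1.284 mol.
Ni²⁺ + 2 e⁻ → Ni, so n(Ni) = n(e⁻)/2 = 0.6418 mol.
m = n·M = 0.6418 × 58.69 = 37.7 g.

37.7 g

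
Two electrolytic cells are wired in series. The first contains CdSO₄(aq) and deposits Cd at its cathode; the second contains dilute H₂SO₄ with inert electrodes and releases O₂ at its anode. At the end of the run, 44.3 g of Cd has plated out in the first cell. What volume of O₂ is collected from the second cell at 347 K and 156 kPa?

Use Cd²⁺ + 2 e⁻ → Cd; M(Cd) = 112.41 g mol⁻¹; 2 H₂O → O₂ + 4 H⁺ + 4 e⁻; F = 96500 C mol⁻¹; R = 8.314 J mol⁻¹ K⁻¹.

n(Cd) = 44.3 / 112.41 = 0.3941 mol, so n(e⁻) = 2 × 0.3941 = 0.7882 mol.
The cells are in series, so the same 0.7882 mol of electrons passes through the second cell.
2 H₂O → O₂ + 4 H⁺ + 4 e⁻ — 4 mol e⁻ per mol O₂, so n(O₂) = 0.7882/4 = 0.1970 mol.
V = nRT/P = (0.1970 × 8.314 × 347) / (156 × 10³) = 0.00364 m³ = 3.64 L.

3.64 L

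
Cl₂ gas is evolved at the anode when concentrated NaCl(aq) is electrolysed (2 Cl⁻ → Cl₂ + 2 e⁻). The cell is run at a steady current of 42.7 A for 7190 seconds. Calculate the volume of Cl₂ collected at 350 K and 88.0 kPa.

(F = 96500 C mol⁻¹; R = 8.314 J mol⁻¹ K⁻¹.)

52.6 L

Q = I·t = 42.70 A × 7190.0 s = 307000 C.
n(e⁻) = Q/F = 307000 / 96500 = 3.181 mol.
2 electrons are transferred per Cl₂ molecule, so n(Cl₂) = 3.181 / 2 = 1.591 mol.
V = nRT/P = (1.591 × 8.314 × 350) / (88.0 × 10³ Pa) = 0.0526 m³ = 52.6 L.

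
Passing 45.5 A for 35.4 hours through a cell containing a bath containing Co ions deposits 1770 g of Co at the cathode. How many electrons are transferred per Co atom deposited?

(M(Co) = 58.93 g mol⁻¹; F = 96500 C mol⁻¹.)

Q = I·t = 45.50 A × 127440 s = 5799000 C, so n(e⁻) = 5799000/96500 = 60.09 mol.
n(Co) deposited = 1770 / 58.93 = 30.04 mol.
Electrons per atom = n(e⁻)/n(Co) = 60.09 / 30.04 = 2.00 ≈ 2, so the ion is Co²⁺.

2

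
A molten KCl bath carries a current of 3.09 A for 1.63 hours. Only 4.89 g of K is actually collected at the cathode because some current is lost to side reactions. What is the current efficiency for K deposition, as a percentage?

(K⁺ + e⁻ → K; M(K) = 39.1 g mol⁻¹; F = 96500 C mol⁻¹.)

Q = I·t = 3.090 × 5868.0 = 18130 C; n(e⁻) = 18130/96500 = 0.1879 mol.
Theoretical n(K) = n(e⁻)/1 = 0.1879 mol, i.e. m_theo = 0.1879 × 39.1 = 7.347 g.
Efficiency = m_actual / m_theo = 4.89 / 7.347 = 66.6 %.

66.6 %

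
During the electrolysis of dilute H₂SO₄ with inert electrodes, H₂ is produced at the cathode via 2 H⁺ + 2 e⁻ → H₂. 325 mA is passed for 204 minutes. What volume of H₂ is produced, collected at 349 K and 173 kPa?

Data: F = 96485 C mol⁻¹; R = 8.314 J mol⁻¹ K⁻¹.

Q = I·t = 0.3250 A × 12240 s = 3978 C.
n(e⁻) = Q/F = 3978 / 96485 = 0.04123 mol.
2 electrons are transferred per H₂ molecule, so n(H₂) = 0.04123 / 2 = 0.02061 mol.
V = nRT/P = (0.02061 × 8.314 × 349) / (173 × 10³ Pa) = 3.46 × 10⁻⁴ m³ = 0.346 L.

0.346 L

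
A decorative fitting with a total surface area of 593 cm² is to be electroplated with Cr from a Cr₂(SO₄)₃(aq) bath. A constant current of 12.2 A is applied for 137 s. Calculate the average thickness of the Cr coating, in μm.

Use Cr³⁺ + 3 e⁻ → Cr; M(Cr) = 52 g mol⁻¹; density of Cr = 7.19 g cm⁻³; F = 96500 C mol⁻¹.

0.704 μm

Q = I·t = 12.20 × 137.00 = 1671 C; n(e⁻) = 0.01732 mol.
n(Cr) = n(e⁻)/3 = 0.005773 mol, so m = 0.005773 × 52 = 0.3002 g.
Volume = m/ρ = 0.3002 / 7.19 = 0.04175 cm³.
Thickness = V/A = 0.04175 / 593 = 7.04 × 10⁻⁵ cm = 0.704 μm.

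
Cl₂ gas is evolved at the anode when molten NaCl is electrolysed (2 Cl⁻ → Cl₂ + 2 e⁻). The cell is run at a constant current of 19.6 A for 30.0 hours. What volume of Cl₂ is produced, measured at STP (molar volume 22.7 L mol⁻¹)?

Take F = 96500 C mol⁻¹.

Q = I·t = 19.60 A × 108000 s = 2117000 C.
n(e⁻) = Q/F = 2117000 / 96500 = 21.94 mol.
2 electrons are transferred per Cl₂ molecule, so n(Cl₂) = 21.94 / 2 = 10.97 mol.
V = n × V_m = 10.97 × 22.7 = 249 L.

249 L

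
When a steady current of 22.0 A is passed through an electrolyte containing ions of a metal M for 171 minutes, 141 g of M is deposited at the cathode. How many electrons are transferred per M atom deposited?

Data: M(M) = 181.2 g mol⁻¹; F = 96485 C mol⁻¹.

Q = I·t = 22.00 A × 10260 s = 225700 C, so n(e⁻) = 225700/96485 = 2.339 mol.
n(M) deposited = 141 / 181.2 = 0.7781 mol.
Electrons per atom = n(e⁻)/n(M) = 2.339 / 0.7781 = 3.01 ≈ 3, so the ion is M³⁺.

3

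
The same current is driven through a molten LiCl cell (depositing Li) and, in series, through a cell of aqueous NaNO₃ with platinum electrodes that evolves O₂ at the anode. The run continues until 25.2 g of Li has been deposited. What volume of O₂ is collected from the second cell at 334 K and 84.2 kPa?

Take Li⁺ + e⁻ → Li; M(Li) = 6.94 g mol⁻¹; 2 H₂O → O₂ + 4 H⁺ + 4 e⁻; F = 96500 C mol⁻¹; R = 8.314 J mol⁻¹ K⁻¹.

n(Li) = 25.2 / 6.94 = 3.631 mol, so n(e⁻) = 1 × 3.631 = 3.631 mol.
The cells are in series, so the same 3.631 mol of electrons passes through the second cell.
2 H₂O → O₂ + 4 H⁺ + 4 e⁻ — 4 mol e⁻ per mol O₂, so n(O₂) = 3.631/4 = 0.9078 mol.
V = nRT/P = (0.9078 × 8.314 × 334) / (84.2 × 10³) = 0.0299 m³ = 29.9 L.

29.9 L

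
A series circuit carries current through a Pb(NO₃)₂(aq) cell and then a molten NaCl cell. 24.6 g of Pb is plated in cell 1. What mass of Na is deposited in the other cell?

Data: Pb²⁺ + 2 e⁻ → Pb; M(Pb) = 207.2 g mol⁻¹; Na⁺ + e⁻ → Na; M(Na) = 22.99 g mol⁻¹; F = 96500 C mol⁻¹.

n(Pb) = 24.6 / 207.2 = 0.1187 mol.
Since Pb²⁺ + 2 e⁻ → Pb, n(e⁻) passed = 2 × 0.1187 = 0.2375 mol.
Cells in series carry the same charge, so the same 0.2375 mol of electrons passes through cell 2.
Na⁺ + e⁻ → Na, so n(Na) = 0.2375 / 1 = 0.2375 mol.
m(Na) = 0.2375 × 22.99 = 5.46 g.

5.46 g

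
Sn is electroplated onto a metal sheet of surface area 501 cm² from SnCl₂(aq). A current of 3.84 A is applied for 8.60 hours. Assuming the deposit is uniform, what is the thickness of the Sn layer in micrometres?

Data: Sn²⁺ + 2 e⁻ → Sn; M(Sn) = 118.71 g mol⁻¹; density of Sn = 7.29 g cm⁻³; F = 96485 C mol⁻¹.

200 μm

Q = I·t = 3.840 × 30960 = 118900 C; n(e⁻) = 1.232 mol.
n(Sn) = n(e⁻)/2 = 0.6161 mol, so m = 0.6161 × 118.71 = 73.14 g.
Volume = m/ρ = 73.14 / 7.29 = 10.03 cm³.
Thickness = V/A = 10.03 / 501 = 0.0200 cm = 200 μm.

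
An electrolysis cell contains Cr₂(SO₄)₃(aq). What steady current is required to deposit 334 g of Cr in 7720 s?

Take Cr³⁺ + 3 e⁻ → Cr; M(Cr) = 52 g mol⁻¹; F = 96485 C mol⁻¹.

n(Cr) = 334 / 52 = 6.423 mol.
n(e⁻) = 3 × 6.423 = 19.27 mol.
Q = n(e⁻)·F = 19.27 × 96485 = 1859000 C.
I = Q/t = 1859000 / 7720.0 s = 241 A.

241 A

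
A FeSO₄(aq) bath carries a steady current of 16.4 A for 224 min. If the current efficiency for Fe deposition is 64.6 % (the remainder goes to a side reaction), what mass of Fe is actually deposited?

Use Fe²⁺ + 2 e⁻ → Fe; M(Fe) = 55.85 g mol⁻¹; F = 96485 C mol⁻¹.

Q = I·t = 16.40 × 13440 = 220400 C.
n(e⁻) = 220400/96485 = 2.284 mol; theoretically n(Fe) = 2.284/2 = 1.142 mol, m_theo = 63.79 g.
At 64.6 % efficiency, m_actual = 0.646 × 63.79 = 41.2 g.

41.2 g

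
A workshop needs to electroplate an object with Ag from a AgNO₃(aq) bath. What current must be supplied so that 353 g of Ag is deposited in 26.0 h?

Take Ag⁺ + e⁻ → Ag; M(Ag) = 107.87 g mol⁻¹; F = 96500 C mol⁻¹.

3.37 A

n(Ag) = 353 / 107.87 = 3.272 mol.
n(e⁻) = 1 × 3.272 = 3.272 mol.
Q = n(e⁻)·F = 3.272 × 96500 = 315800 C.
I = Q/t = 315800 / 93600 s = 3.37 A.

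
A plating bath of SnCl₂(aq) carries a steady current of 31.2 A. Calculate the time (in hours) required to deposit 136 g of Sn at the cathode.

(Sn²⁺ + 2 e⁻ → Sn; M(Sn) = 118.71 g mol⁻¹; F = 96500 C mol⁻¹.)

n(Sn) = m/M = 136 / 118.71 = 1.146 mol.
Each Sn atom requires 2 electrons, so n(e⁻) = 2 × 1.146 = 2.291 mol.
Q = n(e⁻)·F = 2.291 × 96500 = 221100 C.
t = Q/I = 221100 / 31.20 A = 7087 s = 1.97 h.

1.97 h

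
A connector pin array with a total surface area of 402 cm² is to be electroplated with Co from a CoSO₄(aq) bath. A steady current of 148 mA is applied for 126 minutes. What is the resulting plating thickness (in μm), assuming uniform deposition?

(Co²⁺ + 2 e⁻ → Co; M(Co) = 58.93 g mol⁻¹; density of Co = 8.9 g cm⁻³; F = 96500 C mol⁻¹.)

0.955 μm

Q = I·t = 0.1480 × 7560.0 = 1119 C; n(e⁻) = 0.01159 mol.
n(Co) = n(e⁻)/2 = 0.005797 mol, so m = 0.005797 × 58.93 = 0.3416 g.
Volume = m/ρ = 0.3416 / 8.9 = 0.03839 cm³.
Thickness = V/A = 0.03839 / 402 = 9.55 × 10⁻⁵ cm = 0.955 μm.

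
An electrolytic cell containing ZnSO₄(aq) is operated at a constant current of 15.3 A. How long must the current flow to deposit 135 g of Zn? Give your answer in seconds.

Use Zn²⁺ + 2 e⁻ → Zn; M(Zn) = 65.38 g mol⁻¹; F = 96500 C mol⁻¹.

26000 s

n(Zn) = m/M = 135 / 65.38 = 2.065 mol.
Each Zn atom requires 2 electrons, so n(e⁻) = 2 × 2.065 = 4.130 mol.
Q = n(e⁻)·F = 4.130 × 96500 = 398500 C.
t = Q/I = 398500 / 15.30 A = 26050 s.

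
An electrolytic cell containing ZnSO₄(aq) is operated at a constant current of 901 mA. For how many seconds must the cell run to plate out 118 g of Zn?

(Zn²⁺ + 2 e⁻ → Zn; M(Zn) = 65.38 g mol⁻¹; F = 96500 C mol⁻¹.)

3.87 × 10⁵ s

n(Zn) = m/M = 118 / 65.38 = 1.805 mol.
Each Zn atom requires 2 electrons, so n(e⁻) = 2 × 1.805 = 3.610 mol.
Q = n(e⁻)·F = 3.610 × 96500 = 348300 C.
t = Q/I = 348300 / 0.9010 A = 386600 s.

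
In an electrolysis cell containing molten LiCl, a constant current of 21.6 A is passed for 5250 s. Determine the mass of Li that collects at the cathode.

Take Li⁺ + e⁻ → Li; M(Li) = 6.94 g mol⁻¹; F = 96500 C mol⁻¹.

8.16 g

Q = I·t = 21.60 A × 5250.0 s = 113400 C.
n(e⁻) = Q/F = 113400 / 96500 = 1.175 mol.
Li⁺ + e⁻ → Li, so n(Li) = n(e⁻)/1 = 1.175 mol.
m = n·M = 1.175 × 6.94 = 8.16 g.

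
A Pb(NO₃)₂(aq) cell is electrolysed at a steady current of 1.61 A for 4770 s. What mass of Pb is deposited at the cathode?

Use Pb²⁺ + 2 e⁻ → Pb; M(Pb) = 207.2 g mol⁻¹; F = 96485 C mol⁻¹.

8.25 g

Q = I·t = 1.610 A × 4770.0 s = 7680 C.
n(e⁻) = Q/F = 7680 / 96485 = 0.07959 mol.
Pb²⁺ + 2 e⁻ → Pb, so n(Pb) = n(e⁻)/2 = 0.03980 mol.
m = n·M = 0.03980 × 207.2 = 8.25 g.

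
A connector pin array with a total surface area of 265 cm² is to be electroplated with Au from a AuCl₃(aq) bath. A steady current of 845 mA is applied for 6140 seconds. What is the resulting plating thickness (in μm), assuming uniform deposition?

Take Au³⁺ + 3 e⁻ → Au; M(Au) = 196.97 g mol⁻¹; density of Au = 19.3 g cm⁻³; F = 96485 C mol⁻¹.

Q = I·t = 0.8450 × 6140.0 = 5188 C; n(e⁻) = 0.05377 mol.
n(Au) = n(e⁻)/3 = 0.01792 mol, so m = 0.01792 × 196.97 = 3.531 g.
Volume = m/ρ = 3.531 / 19.3 = 0.1829 cm³.
Thickness = V/A = 0.1829 / 265 = 6.90 × 10⁻⁴ cm = 6.90 μm.

6.90 μm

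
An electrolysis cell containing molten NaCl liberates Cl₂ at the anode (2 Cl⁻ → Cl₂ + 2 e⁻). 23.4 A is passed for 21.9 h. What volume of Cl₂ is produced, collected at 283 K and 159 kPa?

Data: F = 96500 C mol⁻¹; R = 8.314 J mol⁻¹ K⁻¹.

141 L

Q = I·t = 23.40 A × 78840 s = 1845000 C.
n(e⁻) = Q/F = 1845000 / 96500 = 19.12 mol.
2 electrons are transferred per Cl₂ molecule, so n(Cl₂) = 19.12 / 2 = 9.559 mol.
V = nRT/P = (9.559 × 8.314 × 283) / (159 × 10³ Pa) = 0.141 m³ = 141 L.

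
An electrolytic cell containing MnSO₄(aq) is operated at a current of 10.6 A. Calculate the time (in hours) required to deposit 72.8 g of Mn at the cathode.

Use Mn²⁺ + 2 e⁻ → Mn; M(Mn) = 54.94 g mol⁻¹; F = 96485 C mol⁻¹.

n(Mn) = m/M = 72.8 / 54.94 = 1.325 mol.
Each Mn atom requires 2 electrons, so n(e⁻) = 2 × 1.325 = 2.650 mol.
Q = n(e⁻)·F = 2.650 × 96485 = 255700 C.
t = Q/I = 255700 / 10.60 A = 24120 s = 6.70 h.

6.70 h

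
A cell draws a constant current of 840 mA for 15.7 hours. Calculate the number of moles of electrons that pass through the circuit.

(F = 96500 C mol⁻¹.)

0.492 mol

Q = I·t = 0.8400 A × 56520 s = 47480 C.
n(e⁻) = Q/F = 47480 / 96500 = 0.492 mol.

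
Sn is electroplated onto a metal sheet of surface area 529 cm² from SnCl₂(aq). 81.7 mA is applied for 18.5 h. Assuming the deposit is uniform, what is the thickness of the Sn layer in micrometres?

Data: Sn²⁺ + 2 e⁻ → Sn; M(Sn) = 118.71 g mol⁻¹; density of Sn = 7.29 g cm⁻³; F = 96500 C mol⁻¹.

Q = I·t = 0.08170 × 66600 = 5441 C; n(e⁻) = 0.05639 mol.
n(Sn) = n(e⁻)/2 = 0.02819 mol, so m = 0.02819 × 118.71 = 3.347 g.
Volume = m/ρ = 3.347 / 7.29 = 0.4591 cm³.
Thickness = V/A = 0.4591 / 529 = 8.68 × 10⁻⁴ cm = 8.68 μm.

8.68 μm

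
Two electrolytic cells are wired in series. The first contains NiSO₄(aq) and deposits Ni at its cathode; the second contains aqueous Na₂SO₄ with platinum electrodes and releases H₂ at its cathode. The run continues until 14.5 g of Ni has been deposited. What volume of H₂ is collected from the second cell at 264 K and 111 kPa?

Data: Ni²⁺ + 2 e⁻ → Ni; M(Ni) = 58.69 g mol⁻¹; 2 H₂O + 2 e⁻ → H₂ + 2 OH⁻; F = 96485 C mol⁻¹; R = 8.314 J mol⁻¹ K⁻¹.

n(Ni) = 14.5 / 58.69 = 0.2471 mol, so n(e⁻) = 2 × 0.2471 = 0.4941 mol.
The cells are in series, so the same 0.4941 mol of electrons passes through the second cell.
2 H₂O + 2 e⁻ → H₂ + 2 OH⁻ — 2 mol e⁻ per mol H₂, so n(H₂) = 0.4941/2 = 0.2471 mol.
V = nRT/P = (0.2471 × 8.314 × 264) / (111 × 10³) = 0.00489 m³ = 4.89 L.

4.89 L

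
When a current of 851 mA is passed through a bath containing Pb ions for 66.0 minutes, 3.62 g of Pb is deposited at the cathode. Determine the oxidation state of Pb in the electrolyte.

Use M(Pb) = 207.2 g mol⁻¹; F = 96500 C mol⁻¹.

+2

Q = I·t = 0.8510 A × 3960.0 s = 3370 C, so n(e⁻) = 3370/96500 = 0.03492 mol.
n(Pb) deposited = 3.62 / 207.2 = 0.01747 mol.
Electrons per atom = n(e⁻)/n(Pb) = 0.03492 / 0.01747 = 2.00 ≈ 2, so the ion is Pb²⁺.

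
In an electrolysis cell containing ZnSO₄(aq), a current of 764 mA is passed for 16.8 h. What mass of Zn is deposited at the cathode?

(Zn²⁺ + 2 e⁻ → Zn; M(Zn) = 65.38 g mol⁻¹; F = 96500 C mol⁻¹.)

15.7 g

Q = I·t = 0.7640 A × 60480 s = 46210 C.
n(e⁻) = Q/F = 46210 / 96500 = 0.4788 mol.
Zn²⁺ + 2 e⁻ → Zn, so n(Zn) = n(e⁻)/2 = 0.2394 mol.
m = n·M = 0.2394 × 65.38 = 15.7 g.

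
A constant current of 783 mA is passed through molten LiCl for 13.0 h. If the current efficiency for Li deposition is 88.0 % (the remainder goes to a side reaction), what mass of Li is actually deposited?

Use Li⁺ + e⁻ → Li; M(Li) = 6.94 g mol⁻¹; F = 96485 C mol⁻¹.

Q = I·t = 0.7830 × 46800 = 36640 C.
n(e⁻) = 36640/96485 = 0.3798 mol; theoretically n(Li) = 0.3798/1 = 0.3798 mol, m_theo = 2.636 g.
At 88.0 % efficiency, m_actual = 0.880 × 2.636 = 2.32 g.

2.32 g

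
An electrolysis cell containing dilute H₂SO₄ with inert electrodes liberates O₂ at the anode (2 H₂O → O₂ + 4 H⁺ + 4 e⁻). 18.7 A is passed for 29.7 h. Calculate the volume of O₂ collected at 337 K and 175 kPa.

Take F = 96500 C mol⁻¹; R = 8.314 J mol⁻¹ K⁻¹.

82.9 L

Q = I·t = 18.70 A × 106920 s = 1999000 C.
n(e⁻) = Q/F = 1999000 / 96500 = 20.72 mol.
4 electrons are transferred per O₂ molecule, so n(O₂) = 20.72 / 4 = 5.180 mol.
V = nRT/P = (5.180 × 8.314 × 337) / (175 × 10³ Pa) = 0.0829 m³ = 82.9 L.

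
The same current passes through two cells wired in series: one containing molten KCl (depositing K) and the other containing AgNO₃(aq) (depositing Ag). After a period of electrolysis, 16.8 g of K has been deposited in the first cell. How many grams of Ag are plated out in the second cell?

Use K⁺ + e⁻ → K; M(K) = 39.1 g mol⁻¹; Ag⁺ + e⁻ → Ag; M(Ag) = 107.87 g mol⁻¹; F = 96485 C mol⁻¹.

46.3 g

n(K) = 16.8 / 39.1 = 0.4297 mol.
Since K⁺ + e⁻ → K, n(e⁻) passed = 1 × 0.4297 = 0.4297 mol.
Cells in series carry the same charge, so the same 0.4297 mol of electrons passes through cell 2.
Ag⁺ + e⁻ → Ag, so n(Ag) = 0.4297 / 1 = 0.4297 mol.
m(Ag) = 0.4297 × 107.87 = 46.3 g.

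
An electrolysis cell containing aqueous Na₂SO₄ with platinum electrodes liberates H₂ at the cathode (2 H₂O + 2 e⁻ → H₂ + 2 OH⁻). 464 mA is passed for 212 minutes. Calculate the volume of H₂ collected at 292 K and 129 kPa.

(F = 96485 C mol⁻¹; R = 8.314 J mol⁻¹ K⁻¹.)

Q = I·t = 0.4640 A × 12720 s = 5902 C.
n(e⁻) = Q/F = 5902 / 96485 = 0.06117 mol.
2 electrons are transferred per H₂ molecule, so n(H₂) = 0.06117 / 2 = 0.03059 mol.
V = nRT/P = (0.03059 × 8.314 × 292) / (129 × 10³ Pa) = 5.76 × 10⁻⁴ m³ = 0.576 L.

0.576 L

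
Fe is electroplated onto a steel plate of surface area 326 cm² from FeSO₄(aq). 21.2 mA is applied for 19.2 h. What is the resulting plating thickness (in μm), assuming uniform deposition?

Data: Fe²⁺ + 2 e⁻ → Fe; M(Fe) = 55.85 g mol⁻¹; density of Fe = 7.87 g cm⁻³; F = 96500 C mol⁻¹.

Q = I·t = 0.02120 × 69120 = 1465 C; n(e⁻) = 0.01518 mol.
n(Fe) = n(e⁻)/2 = 0.007592 mol, so m = 0.007592 × 55.85 = 0.4240 g.
Volume = m/ρ = 0.4240 / 7.87 = 0.05388 cm³.
Thickness = V/A = 0.05388 / 326 = 1.65 × 10⁻⁴ cm = 1.65 μm.

1.65 μm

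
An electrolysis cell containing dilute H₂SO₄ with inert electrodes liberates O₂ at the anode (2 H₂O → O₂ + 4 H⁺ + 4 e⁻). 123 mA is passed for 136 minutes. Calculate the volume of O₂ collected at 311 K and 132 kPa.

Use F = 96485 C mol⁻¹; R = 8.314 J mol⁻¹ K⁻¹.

0.0509 L

Q = I·t = 0.1230 A × 8160.0 s = 1004 C.
n(e⁻) = Q/F = 1004 / 96485 = 0.01040 mol.
4 electrons are transferred per O₂ molecule, so n(O₂) = 0.01040 / 4 = 0.002601 mol.
V = nRT/P = (0.002601 × 8.314 × 311) / (132 × 10³ Pa) = 5.09 × 10⁻⁵ m³ = 0.0509 L.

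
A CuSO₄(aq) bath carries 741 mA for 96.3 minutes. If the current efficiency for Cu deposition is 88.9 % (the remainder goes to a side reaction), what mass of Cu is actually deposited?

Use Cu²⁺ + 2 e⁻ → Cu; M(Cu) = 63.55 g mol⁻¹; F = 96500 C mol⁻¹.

Q = I·t = 0.7410 × 5778.0 = 4281 C.
n(e⁻) = 4281/96500 = 0.04437 mol; theoretically n(Cu) = 0.04437/2 = 0.02218 mol, m_theo = 1.410 g.
At 88.9 % efficiency, m_actual = 0.889 × 1.410 = 1.25 g.

1.25 g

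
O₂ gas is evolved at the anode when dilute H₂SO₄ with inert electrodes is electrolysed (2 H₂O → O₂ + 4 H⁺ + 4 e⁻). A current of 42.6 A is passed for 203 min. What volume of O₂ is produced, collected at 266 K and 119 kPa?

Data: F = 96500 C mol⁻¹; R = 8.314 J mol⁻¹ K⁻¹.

25.0 L

Q = I·t = 42.60 A × 12180 s = 518900 C.
n(e⁻) = Q/F = 518900 / 96500 = 5.377 mol.
4 electrons are transferred per O₂ molecule, so n(O₂) = 5.377 / 4 = 1.344 mol.
V = nRT/P = (1.344 × 8.314 × 266) / (119 × 10³ Pa) = 0.0250 m³ = 25.0 L.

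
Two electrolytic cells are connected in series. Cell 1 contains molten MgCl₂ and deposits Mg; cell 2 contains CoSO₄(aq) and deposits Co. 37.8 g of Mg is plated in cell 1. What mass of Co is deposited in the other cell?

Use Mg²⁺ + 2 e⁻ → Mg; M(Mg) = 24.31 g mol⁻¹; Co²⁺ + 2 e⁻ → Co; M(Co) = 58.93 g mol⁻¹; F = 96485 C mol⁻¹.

91.6 g

n(Mg) = 37.8 / 24.31 = 1.555 mol.
Since Mg²⁺ + 2 e⁻ → Mg, n(e⁻) passed = 2 × 1.555 = 3.110 mol.
Cells in series carry the same charge, so the same 3.110 mol of electrons passes through cell 2.
Co²⁺ + 2 e⁻ → Co, so n(Co) = 3.110 / 2 = 1.555 mol.
m(Co) = 1.555 × 58.93 = 91.6 g.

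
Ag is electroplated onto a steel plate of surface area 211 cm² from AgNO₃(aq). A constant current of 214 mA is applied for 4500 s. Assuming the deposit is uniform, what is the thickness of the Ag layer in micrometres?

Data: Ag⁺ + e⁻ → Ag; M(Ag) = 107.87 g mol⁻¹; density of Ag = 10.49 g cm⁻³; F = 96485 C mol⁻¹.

Q = I·t = 0.2140 × 4500.0 = 963.0 C; n(e⁻) = 0.009981 mol.
n(Ag) = n(e⁻)/1 = 0.009981 mol, so m = 0.009981 × 107.87 = 1.077 g.
Volume = m/ρ = 1.077 / 10.49 = 0.1026 cm³.
Thickness = V/A = 0.1026 / 211 = 4.86 × 10⁻⁴ cm = 4.86 μm.

4.86 μm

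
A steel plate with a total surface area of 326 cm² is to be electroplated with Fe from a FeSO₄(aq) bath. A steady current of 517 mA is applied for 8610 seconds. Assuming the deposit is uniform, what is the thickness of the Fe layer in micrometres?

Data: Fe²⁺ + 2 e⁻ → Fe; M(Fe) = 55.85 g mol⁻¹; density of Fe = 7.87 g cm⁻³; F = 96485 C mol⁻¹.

Q = I·t = 0.5170 × 8610.0 = 4451 C; n(e⁻) = 0.04614 mol.
n(Fe) = n(e⁻)/2 = 0.02307 mol, so m = 0.02307 × 55.85 = 1.288 g.
Volume = m/ρ = 1.288 / 7.87 = 0.1637 cm³.
Thickness = V/A = 0.1637 / 326 = 5.02 × 10⁻⁴ cm = 5.02 μm.

5.02 μm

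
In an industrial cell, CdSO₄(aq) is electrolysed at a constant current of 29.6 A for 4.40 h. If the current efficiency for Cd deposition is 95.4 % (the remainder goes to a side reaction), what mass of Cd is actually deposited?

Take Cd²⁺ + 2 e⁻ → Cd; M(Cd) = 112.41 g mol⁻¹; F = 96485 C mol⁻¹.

261 g

Q = I·t = 29.60 × 15840 = 468900 C.
n(e⁻) = 468900/96485 = 4.859 mol; theoretically n(Cd) = 4.859/2 = 2.430 mol, m_theo = 273.1 g.
At 95.4 % efficiency, m_actual = 0.954 × 273.1 = 261 g.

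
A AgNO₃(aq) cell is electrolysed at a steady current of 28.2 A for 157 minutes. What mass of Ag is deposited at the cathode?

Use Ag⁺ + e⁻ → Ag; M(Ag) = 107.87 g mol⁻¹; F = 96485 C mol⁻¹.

Q = I·t = 28.20 A × 9420.0 s = 265600 C.
n(e⁻) = Q/F = 265600 / 96485 = 2.753 mol.
Ag⁺ + e⁻ → Ag, so n(Ag) = n(e⁻)/1 = 2.753 mol.
m = n·M = 2.753 × 107.87 = 297 g.

297 g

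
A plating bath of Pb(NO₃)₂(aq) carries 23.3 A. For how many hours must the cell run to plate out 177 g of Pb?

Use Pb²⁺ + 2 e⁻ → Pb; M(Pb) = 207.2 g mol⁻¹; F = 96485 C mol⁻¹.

n(Pb) = m/M = 177 / 207.2 = 0.8542 mol.
Each Pb atom requires 2 electrons, so n(e⁻) = 2 × 0.8542 = 1.708 mol.
Q = n(e⁻)·F = 1.708 × 96485 = 164800 C.
t = Q/I = 164800 / 23.30 A = 7075 s = 1.97 h.

1.97 h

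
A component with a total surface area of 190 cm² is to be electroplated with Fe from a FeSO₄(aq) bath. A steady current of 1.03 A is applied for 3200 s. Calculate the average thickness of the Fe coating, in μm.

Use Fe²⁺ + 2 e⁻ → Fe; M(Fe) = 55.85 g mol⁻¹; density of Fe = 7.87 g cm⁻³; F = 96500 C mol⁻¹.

Q = I·t = 1.030 × 3200.0 = 3296 C; n(e⁻) = 0.03416 mol.
n(Fe) = n(e⁻)/2 = 0.01708 mol, so m = 0.01708 × 55.85 = 0.9538 g.
Volume = m/ρ = 0.9538 / 7.87 = 0.1212 cm³.
Thickness = V/A = 0.1212 / 190 = 6.38 × 10⁻⁴ cm = 6.38 μm.

6.38 μm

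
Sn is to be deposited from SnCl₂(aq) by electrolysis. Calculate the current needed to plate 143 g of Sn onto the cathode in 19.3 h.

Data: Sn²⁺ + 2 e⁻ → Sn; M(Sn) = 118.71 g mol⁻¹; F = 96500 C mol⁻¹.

n(Sn) = 143 / 118.71 = 1.205 mol.
n(e⁻) = 2 × 1.205 = 2.409 mol.
Q = n(e⁻)·F = 2.409 × 96500 = 232500 C.
I = Q/t = 232500 / 69480 s = 3.35 A.

3.35 A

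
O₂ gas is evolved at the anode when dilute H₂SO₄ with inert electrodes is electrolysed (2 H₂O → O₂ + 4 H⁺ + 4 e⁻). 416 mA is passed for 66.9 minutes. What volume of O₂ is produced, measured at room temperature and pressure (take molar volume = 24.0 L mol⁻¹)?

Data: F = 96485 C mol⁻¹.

Q = I·t = 0.4160 A × 4014.0 s = 1670 C.
n(e⁻) = Q/F = 1670 / 96485 = 0.01731 mol.
4 electrons are transferred per O₂ molecule, so n(O₂) = 0.01731 / 4 = 0.004327 mol.
V = n × V_m = 0.004327 × 24.0 = 0.104 L.

0.104 L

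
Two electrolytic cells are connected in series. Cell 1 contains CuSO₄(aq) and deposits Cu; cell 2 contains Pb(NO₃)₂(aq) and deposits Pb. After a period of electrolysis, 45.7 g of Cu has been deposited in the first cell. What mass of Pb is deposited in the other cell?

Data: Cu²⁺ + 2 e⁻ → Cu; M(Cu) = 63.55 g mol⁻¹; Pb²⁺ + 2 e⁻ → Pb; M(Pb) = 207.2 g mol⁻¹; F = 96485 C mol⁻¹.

149 g

n(Cu) = 45.7 / 63.55 = 0.7191 mol.
Since Cu²⁺ + 2 e⁻ → Cu, n(e⁻) passed = 2 × 0.7191 = 1.438 mol.
Cells in series carry the same charge, so the same 1.438 mol of electrons passes through cell 2.
Pb²⁺ + 2 e⁻ → Pb, so n(Pb) = 1.438 / 2 = 0.7191 mol.
m(Pb) = 0.7191 × 207.2 = 149 g.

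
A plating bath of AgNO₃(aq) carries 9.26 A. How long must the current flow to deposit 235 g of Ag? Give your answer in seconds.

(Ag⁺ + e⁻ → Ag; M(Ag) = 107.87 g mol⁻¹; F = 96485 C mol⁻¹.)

22700 s

n(Ag) = m/M = 235 / 107.87 = 2.179 mol.
Each Ag atom requires 1 electron, so n(e⁻) = 1 × 2.179 = 2.179 mol.
Q = n(e⁻)·F = 2.179 × 96485 = 210200 C.
t = Q/I = 210200 / 9.260 A = 22700 s.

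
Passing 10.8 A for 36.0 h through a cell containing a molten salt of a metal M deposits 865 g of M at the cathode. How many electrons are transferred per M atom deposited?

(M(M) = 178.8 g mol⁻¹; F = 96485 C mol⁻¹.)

Q = I·t = 10.80 A × 129600 s = 1400000 C, so n(e⁻) = 1400000/96485 = 14.51 mol.
n(M) deposited = 865 / 178.8 = 4.838 mol.
Electrons per atom = n(e⁻)/n(M) = 14.51 / 4.838 = 3.00 ≈ 3, so the ion is M³⁺.

3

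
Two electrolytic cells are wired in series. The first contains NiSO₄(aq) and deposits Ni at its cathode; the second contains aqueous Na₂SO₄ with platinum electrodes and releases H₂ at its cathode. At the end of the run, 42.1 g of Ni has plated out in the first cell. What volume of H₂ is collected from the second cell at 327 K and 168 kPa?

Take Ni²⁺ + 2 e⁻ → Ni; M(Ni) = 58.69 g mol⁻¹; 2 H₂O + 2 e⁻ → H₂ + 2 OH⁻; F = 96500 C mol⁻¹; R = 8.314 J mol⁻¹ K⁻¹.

n(Ni) = 42.1 / 58.69 = 0.7173 mol, so n(e⁻) = 2 × 0.7173 = 1.435 mol.
The cells are in series, so the same 1.435 mol of electrons passes through the second cell.
2 H₂O + 2 e⁻ → H₂ + 2 OH⁻ — 2 mol e⁻ per mol H₂, so n(H₂) = 1.435/2 = 0.7173 mol.
V = nRT/P = (0.7173 × 8.314 × 327) / (168 × 10³) = 0.0116 m³ = 11.6 L.

11.6 L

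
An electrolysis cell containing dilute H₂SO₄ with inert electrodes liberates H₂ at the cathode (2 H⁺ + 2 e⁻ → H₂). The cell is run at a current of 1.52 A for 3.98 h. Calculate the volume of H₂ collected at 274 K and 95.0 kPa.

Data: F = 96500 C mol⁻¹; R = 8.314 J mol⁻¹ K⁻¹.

Q = I·t = 1.520 A × 14328 s = 21780 C.
n(e⁻) = Q/F = 21780 / 96500 = 0.2257 mol.
2 electrons are transferred per H₂ molecule, so n(H₂) = 0.2257 / 2 = 0.1128 mol.
V = nRT/P = (0.1128 × 8.314 × 274) / (95.0 × 10³ Pa) = 0.00271 m³ = 2.71 L.

2.71 L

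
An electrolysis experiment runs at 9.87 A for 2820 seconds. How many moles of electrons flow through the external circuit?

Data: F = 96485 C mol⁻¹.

Q = I·t = 9.870 A × 2820.0 s = 27830 C.
n(e⁻) = Q/F = 27830 / 96485 = 0.288 mol.

0.288 mol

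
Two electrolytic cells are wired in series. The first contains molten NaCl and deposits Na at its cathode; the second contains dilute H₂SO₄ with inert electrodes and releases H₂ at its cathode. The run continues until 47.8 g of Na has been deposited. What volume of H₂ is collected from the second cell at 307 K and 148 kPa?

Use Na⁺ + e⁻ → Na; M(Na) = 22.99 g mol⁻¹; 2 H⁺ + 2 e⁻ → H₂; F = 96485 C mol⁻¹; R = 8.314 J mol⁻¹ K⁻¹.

17.9 L

n(Na) = 47.8 / 22.99 = 2.079 mol, so n(e⁻) = 1 × 2.079 = 2.079 mol.
The cells are in series, so the same 2.079 mol of electrons passes through the second cell.
2 H⁺ + 2 e⁻ → H₂ — 2 mol e⁻ per mol H₂, so n(H₂) = 2.079/2 = 1.040 mol.
V = nRT/P = (1.040 × 8.314 × 307) / (148 × 10³) = 0.0179 m³ = 17.9 L.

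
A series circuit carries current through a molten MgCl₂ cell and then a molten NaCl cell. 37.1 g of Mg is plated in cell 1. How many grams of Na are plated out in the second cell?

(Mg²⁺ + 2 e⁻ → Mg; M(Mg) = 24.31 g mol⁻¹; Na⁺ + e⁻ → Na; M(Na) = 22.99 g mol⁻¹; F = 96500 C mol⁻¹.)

n(Mg) = 37.1 / 24.31 = 1.526 mol.
Since Mg²⁺ + 2 e⁻ → Mg, n(e⁻) passed = 2 × 1.526 = 3.052 mol.
Cells in series carry the same charge, so the same 3.052 mol of electrons passes through cell 2.
Na⁺ + e⁻ → Na, so n(Na) = 3.052 / 1 = 3.052 mol.
m(Na) = 3.052 × 22.99 = 70.2 g.

70.2 g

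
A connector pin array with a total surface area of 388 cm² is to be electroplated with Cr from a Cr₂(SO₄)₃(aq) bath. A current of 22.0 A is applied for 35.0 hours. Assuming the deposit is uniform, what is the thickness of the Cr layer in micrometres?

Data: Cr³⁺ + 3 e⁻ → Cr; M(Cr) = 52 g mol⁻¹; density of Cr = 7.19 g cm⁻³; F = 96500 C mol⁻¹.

Q = I·t = 22.00 × 126000 = 2772000 C; n(e⁻) = 28.73 mol.
n(Cr) = n(e⁻)/3 = 9.575 mol, so m = 9.575 × 52 = 497.9 g.
Volume = m/ρ = 497.9 / 7.19 = 69.25 cm³.
Thickness = V/A = 69.25 / 388 = 0.178 cm = 1780 μm.

1780 μm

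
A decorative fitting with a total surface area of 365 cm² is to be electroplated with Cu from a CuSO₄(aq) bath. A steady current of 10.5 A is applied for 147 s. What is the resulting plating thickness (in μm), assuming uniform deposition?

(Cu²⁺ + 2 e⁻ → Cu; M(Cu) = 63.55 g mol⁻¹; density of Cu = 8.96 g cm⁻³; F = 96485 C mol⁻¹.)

1.55 μm

Q = I·t = 10.50 × 147.00 = 1544 C; n(e⁻) = 0.01600 mol.
n(Cu) = n(e⁻)/2 = 0.007999 mol, so m = 0.007999 × 63.55 = 0.5083 g.
Volume = m/ρ = 0.5083 / 8.96 = 0.05673 cm³.
Thickness = V/A = 0.05673 / 365 = 1.55 × 10⁻⁴ cm = 1.55 μm.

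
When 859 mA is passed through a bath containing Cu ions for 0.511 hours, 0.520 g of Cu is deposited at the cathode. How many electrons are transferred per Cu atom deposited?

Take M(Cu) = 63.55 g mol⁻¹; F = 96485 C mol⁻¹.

Q = I·t = 0.8590 A × 1839.6 s = 1580 C, so n(e⁻) = 1580/96485 = 0.01638 mol.
n(Cu) deposited = 0.520 / 63.55 = 0.008183 mol.
Electrons per atom = n(e⁻)/n(Cu) = 0.01638 / 0.008183 = 2.00 ≈ 2, so the ion is Cu²⁺.

2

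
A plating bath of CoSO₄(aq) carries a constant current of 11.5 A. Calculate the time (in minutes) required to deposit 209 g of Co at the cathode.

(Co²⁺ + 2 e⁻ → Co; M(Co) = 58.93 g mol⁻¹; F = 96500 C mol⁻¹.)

n(Co) = m/M = 209 / 58.93 = 3.547 mol.
Each Co atom requires 2 electrons, so n(e⁻) = 2 × 3.547 = 7.093 mol.
Q = n(e⁻)·F = 7.093 × 96500 = 684500 C.
t = Q/I = 684500 / 11.50 A = 59520 s = 992 min.

992 min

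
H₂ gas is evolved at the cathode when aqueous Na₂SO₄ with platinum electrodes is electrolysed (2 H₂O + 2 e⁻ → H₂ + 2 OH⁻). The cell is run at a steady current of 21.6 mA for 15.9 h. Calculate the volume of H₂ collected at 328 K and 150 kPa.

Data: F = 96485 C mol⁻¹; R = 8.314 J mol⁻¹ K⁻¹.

Q = I·t = 0.02160 A × 57240 s = 1236 C.
n(e⁻) = Q/F = 1236 / 96485 = 0.01281 mol.
2 electrons are transferred per H₂ molecule, so n(H₂) = 0.01281 / 2 = 0.006407 mol.
V = nRT/P = (0.006407 × 8.314 × 328) / (150 × 10³ Pa) = 1.16 × 10⁻⁴ m³ = 0.116 L.

0.116 L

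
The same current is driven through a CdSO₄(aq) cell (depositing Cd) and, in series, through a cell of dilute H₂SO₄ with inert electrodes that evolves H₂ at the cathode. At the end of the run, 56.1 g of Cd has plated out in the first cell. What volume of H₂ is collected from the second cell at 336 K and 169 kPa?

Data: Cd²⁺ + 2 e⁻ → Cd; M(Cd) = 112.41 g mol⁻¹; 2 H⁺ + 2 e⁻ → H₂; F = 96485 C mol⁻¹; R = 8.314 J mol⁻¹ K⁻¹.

n(Cd) = 56.1 / 112.41 = 0.4991 mol, so n(e⁻) = 2 × 0.4991 = 0.9981 mol.
The cells are in series, so the same 0.9981 mol of electrons passes through the second cell.
2 H⁺ + 2 e⁻ → H₂ — 2 mol e⁻ per mol H₂, so n(H₂) = 0.9981/2 = 0.4991 mol.
V = nRT/P = (0.4991 × 8.314 × 336) / (169 × 10³) = 0.00825 m³ = 8.25 L.

8.25 L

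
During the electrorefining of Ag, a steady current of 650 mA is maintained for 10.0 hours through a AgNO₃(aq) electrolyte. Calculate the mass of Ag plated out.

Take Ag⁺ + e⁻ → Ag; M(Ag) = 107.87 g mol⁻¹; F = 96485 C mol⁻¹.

Q = I·t = 0.6500 A × 36000 s = 23400 C.
n(e⁻) = Q/F = 23400 / 96485 = 0.2425 mol.
Ag⁺ + e⁻ → Ag, so n(Ag) = n(e⁻)/1 = 0.2425 mol.
m = n·M = 0.2425 × 107.87 = 26.2 g.

26.2 g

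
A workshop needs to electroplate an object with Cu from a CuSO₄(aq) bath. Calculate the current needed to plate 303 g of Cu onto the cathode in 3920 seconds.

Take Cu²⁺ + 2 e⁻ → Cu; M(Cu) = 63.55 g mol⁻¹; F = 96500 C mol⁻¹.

235 A

n(Cu) = 303 / 63.55 = 4.768 mol.
n(e⁻) = 2 × 4.768 = 9.536 mol.
Q = n(e⁻)·F = 9.536 × 96500 = 920200 C.
I = Q/t = 920200 / 3920.0 s = 235 A.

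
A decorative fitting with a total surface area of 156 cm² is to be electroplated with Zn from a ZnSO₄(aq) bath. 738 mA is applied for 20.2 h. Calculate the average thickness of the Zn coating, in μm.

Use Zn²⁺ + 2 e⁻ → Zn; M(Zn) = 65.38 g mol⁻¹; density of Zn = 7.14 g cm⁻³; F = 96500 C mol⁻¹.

163 μm

Q = I·t = 0.7380 × 72720 = 53670 C; n(e⁻) = 0.5561 mol.
n(Zn) = n(e⁻)/2 = 0.2781 mol, so m = 0.2781 × 65.38 = 18.18 g.
Volume = m/ρ = 18.18 / 7.14 = 2.546 cm³.
Thickness = V/A = 2.546 / 156 = 0.0163 cm = 163 μm.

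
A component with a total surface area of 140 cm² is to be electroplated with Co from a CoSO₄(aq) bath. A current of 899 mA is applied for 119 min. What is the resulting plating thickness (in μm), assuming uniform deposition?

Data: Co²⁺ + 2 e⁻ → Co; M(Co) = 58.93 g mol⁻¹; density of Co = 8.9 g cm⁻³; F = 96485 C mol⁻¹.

Q = I·t = 0.8990 × 7140.0 = 6419 C; n(e⁻) = 0.06653 mol.
n(Co) = n(e⁻)/2 = 0.03326 mol, so m = 0.03326 × 58.93 = 1.960 g.
Volume = m/ρ = 1.960 / 8.9 = 0.2202 cm³.
Thickness = V/A = 0.2202 / 140 = 0.00157 cm = 15.7 μm.

15.7 μm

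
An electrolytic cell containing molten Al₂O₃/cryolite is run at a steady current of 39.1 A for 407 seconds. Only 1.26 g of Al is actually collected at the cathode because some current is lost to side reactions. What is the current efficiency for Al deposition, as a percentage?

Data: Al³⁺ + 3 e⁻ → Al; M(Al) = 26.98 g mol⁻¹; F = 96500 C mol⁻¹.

85.0 %

Q = I·t = 39.10 × 407.00 = 15910 C; n(e⁻) = 15910/96500 = 0.1649 mol.
Theoretical n(Al) = n(e⁻)/3 = 0.05497 mol, i.e. m_theo = 0.05497 × 26.98 = 1.483 g.
Efficiency = m_actual / m_theo = 1.26 / 1.483 = 85.0 %.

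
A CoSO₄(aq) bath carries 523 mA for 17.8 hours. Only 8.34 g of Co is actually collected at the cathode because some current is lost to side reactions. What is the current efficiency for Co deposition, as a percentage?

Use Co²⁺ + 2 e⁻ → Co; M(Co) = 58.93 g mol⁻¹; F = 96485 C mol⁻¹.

81.5 %

Q = I·t = 0.5230 × 64080 = 33510 C; n(e⁻) = 33510/96485 = 0.3473 mol.
Theoretical n(Co) = n(e⁻)/2 = 0.1737 mol, i.e. m_theo = 0.1737 × 58.93 = 10.23 g.
Efficiency = m_actual / m_theo = 8.34 / 10.23 = 81.5 %.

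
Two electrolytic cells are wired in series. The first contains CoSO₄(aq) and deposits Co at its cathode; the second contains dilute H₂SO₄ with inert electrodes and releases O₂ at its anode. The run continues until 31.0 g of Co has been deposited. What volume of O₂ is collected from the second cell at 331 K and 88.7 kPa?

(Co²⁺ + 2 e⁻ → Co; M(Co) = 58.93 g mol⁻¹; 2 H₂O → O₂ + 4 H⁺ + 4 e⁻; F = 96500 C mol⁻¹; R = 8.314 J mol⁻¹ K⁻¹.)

n(Co) = 31.0 / 58.93 = 0.5260 mol, so n(e⁻) = 2 × 0.5260 = 1.052 mol.
The cells are in series, so the same 1.052 mol of electrons passes through the second cell.
2 H₂O → O₂ + 4 H⁺ + 4 e⁻ — 4 mol e⁻ per mol O₂, so n(O₂) = 1.052/4 = 0.2630 mol.
V = nRT/P = (0.2630 × 8.314 × 331) / (88.7 × 10³) = 0.00816 m³ = 8.16 L.

8.16 L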